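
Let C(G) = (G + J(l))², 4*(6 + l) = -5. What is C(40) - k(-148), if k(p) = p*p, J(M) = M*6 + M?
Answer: -348615/16 ≈ -21788.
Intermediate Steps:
l = -29/4 (l = -6 + (¼)*(-5) = -6 - 5/4 = -29/4 ≈ -7.2500)
J(M) = 7*M (J(M) = 6*M + M = 7*M)
C(G) = (-203/4 + G)² (C(G) = (G + 7*(-29/4))² = (G - 203/4)² = (-203/4 + G)²)
k(p) = p²
C(40) - k(-148) = (-203 + 4*40)²/16 - 1*(-148)² = (-203 + 160)²/16 - 1*21904 = (1/16)*(-43)² - 21904 = (1/16)*1849 - 21904 = 1849/16 - 21904 = -348615/16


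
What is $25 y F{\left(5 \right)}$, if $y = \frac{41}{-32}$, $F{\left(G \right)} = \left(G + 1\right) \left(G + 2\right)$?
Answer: $- \frac{21525}{16} \approx -1345.3$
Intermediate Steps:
$F{\left(G \right)} = \left(1 + G\right) \left(2 + G\right)$
$y = - \frac{41}{32}$ ($y = 41 \left(- \frac{1}{32}\right) = - \frac{41}{32} \approx -1.2813$)
$25 y F{\left(5 \right)} = 25 \left(- \frac{41}{32}\right) \left(2 + 5^{2} + 3 \cdot 5\right) = - \frac{1025 \left(2 + 25 + 15\right)}{32} = \left(- \frac{1025}{32}\right) 42 = - \frac{21525}{16}$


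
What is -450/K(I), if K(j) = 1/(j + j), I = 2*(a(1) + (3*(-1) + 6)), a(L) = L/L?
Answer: -7200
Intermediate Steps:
a(L) = 1
I = 8 (I = 2*(1 + (3*(-1) + 6)) = 2*(1 + (-3 + 6)) = 2*(1 + 3) = 2*4 = 8)
K(j) = 1/(2*j)
-450/K(I) = -450/((½)/8) = -450/((½)*(⅛)) = -450/1/16 = -450*16 = -7200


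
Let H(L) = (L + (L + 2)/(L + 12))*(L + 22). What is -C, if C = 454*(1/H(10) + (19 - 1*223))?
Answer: 171892799/1856 ≈ 92615.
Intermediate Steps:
H(L) = (22 + L)*(L + (2 + L)/(12 + L)) (H(L) = (L + (2 + L)/(12 + L))*(22 + L) = (22 + L)*(L + (2 + L)/(12 + L)))
C = -171892799/1856 (C = 454*(1/((44 + 10³ + 35*10² + 288*10)/(12 + 10)) + (19 - 1*223)) = 454*(1/((44 + 1000 + 35*100 + 2880)/22) + (19 - 223)) = 454*(1/((44 + 1000 + 3500 + 2880)/22) - 204) = 454*(1/((1/22)*7424) - 204) = 454*(1/(3712/11) - 204) = 454*(11/3712 - 204) = 454*(-757237/3712) = -171892799/1856 ≈ -92615.)
-C = -1*(-171892799/1856) = 171892799/1856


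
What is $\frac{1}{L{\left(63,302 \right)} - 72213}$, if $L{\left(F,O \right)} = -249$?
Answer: $- \frac{1}{72462} \approx -1.38 \cdot 10^{-5}$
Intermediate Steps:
$\frac{1}{L{\left(63,302 \right)} - 72213} = \frac{1}{-249 - 72213} = \frac{1}{-72462} = - \frac{1}{72462}$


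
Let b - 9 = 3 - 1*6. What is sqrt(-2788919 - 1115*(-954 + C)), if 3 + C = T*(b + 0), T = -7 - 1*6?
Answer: I*sqrt(1634894) ≈ 1278.6*I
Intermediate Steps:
b = 6 (b = 9 + (3 - 1*6) = 9 + (3 - 6) = 9 - 3 = 6)
T = -13 (T = -7 - 6 = -13)
C = -81 (C = -3 - 13*(6 + 0) = -3 - 13*6 = -3 - 78 = -81)
sqrt(-2788919 - 1115*(-954 + C)) = sqrt(-2788919 - 1115*(-954 - 81)) = sqrt(-2788919 - 1115*(-1035)) = sqrt(-2788919 + 1154025) = sqrt(-1634894) = I*sqrt(1634894)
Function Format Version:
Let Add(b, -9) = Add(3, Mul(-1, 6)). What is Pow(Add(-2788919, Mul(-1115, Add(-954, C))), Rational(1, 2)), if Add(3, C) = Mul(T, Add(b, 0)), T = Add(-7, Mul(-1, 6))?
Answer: Mul(I, Pow(1634894, Rational(1, 2))) ≈ Mul(1278.6, I)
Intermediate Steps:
b = 6 (b = Add(9, Add(3, Mul(-1, 6))) = Add(9, Add(3, -6)) = Add(9, -3) = 6)
T = -13 (T = Add(-7, -6) = -13)
C = -81 (C = Add(-3, Mul(-13, Add(6, 0))) = Add(-3, Mul(-13, 6)) = Add(-3, -78) = -81)
Pow(Add(-2788919, Mul(-1115, Add(-954, C))), Rational(1, 2)) = Pow(Add(-2788919, Mul(-1115, Add(-954, -81))), Rational(1, 2)) = Pow(Add(-2788919, Mul(-1115, -1035)), Rational(1, 2)) = Pow(Add(-2788919, 1154025), Rational(1, 2)) = Pow(-1634894, Rational(1, 2)) = Mul(I, Pow(1634894, Rational(1, 2)))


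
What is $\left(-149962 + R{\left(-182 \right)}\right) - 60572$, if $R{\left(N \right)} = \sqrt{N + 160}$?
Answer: $-210534 + i \sqrt{22} \approx -2.1053 \cdot 10^{5} + 4.6904 i$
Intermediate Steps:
$R{\left(N \right)} = \sqrt{160 + N}$
$\left(-149962 + R{\left(-182 \right)}\right) - 60572 = \left(-149962 + \sqrt{160 - 182}\right) - 60572 = \left(-149962 + \sqrt{-22}\right) - 60572 = \left(-149962 + i \sqrt{22}\right) - 60572 = -210534 + i \sqrt{22}$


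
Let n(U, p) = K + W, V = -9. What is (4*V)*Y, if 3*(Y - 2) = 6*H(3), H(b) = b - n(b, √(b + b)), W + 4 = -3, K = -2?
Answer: -936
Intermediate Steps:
W = -7 (W = -4 - 3 = -7)
n(U, p) = -9 (n(U, p) = -2 - 7 = -9)
H(b) = 9 + b (H(b) = b - 1*(-9) = b + 9 = 9 + b)
Y = 26 (Y = 2 + (6*(9 + 3))/3 = 2 + (6*12)/3 = 2 + (⅓)*72 = 2 + 24 = 26)
(4*V)*Y = (4*(-9))*26 = -36*26 = -936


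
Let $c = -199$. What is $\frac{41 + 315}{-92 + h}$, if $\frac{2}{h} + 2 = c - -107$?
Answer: $- \frac{16732}{4325} \approx -3.8687$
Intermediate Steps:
$h = - \frac{1}{47}$ ($h = \frac{2}{-2 - 92} = \frac{2}{-94} = 2 \left(- \frac{1}{94}\right) = - \frac{1}{47} \approx -0.021277$)
$\frac{41 + 315}{-92 + h} = \frac{41 + 315}{-92 - \frac{1}{47}} = \frac{356}{- \frac{4325}{47}} = 356 \left(- \frac{47}{4325}\right) = - \frac{16732}{4325}$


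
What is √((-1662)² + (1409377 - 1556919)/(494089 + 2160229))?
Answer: 5*√194611246595961119/1327159 ≈ 1662.0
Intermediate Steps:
√((-1662)² + (1409377 - 1556919)/(494089 + 2160229)) = √(2762244 - 147542/2654318) = √(2762244 - 147542*1/2654318) = √(2762244 - 73771/1327159) = √(3665936911025/1327159) = 5*√194611246595961119/1327159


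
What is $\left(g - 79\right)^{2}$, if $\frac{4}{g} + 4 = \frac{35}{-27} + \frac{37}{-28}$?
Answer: $\frac{158611824121}{25030009} \approx 6336.9$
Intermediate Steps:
$g = - \frac{3024}{5003}$ ($g = \frac{4}{-4 + \left(\frac{35}{-27} + \frac{37}{-28}\right)} = \frac{4}{-4 + \left(35 \left(- \frac{1}{27}\right) + 37 \left(- \frac{1}{28}\right)\right)} = \frac{4}{-4 - \frac{1979}{756}} = \frac{4}{- \frac{5003}{756}} = 4 \left(- \frac{756}{5003}\right) = - \frac{3024}{5003} \approx -0.60444$)
$\left(g - 79\right)^{2} = \left(- \frac{3024}{5003} - 79\right)^{2} = \left(- \frac{398261}{5003}\right)^{2} = \frac{158611824121}{25030009}$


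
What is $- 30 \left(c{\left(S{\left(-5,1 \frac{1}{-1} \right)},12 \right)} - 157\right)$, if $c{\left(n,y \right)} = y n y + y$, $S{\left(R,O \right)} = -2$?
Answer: $12990$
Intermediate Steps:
$c{\left(n,y \right)} = y + n y^{2}$ ($c{\left(n,y \right)} = n y y + y = n y^{2} + y = y + n y^{2}$)
$- 30 \left(c{\left(S{\left(-5,1 \frac{1}{-1} \right)},12 \right)} - 157\right) = - 30 \left(12 \left(1 - 24\right) - 157\right) = - 30 \left(12 \left(-23\right) - 157\right) = - 30 \left(-276 - 157\right) = \left(-30\right) \left(-433\right) = 12990$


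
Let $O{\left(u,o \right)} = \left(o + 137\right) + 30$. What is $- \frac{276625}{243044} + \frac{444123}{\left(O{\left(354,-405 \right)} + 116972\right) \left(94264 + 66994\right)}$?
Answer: $- \frac{325447603709318}{285945692013523} \approx -1.1381$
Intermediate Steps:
$O{\left(u,o \right)} = 167 + o$ ($O{\left(u,o \right)} = \left(137 + o\right) + 30 = 167 + o$)
$- \frac{276625}{243044} + \frac{444123}{\left(O{\left(354,-405 \right)} + 116972\right) \left(94264 + 66994\right)} = - \frac{276625}{243044} + \frac{444123}{\left(\left(167 - 405\right) + 116972\right) \left(94264 + 66994\right)} = \left(-276625\right) \frac{1}{243044} + \frac{444123}{\left(-238 + 116972\right) 161258} = - \frac{276625}{243044} + \frac{444123}{116734 \cdot 161258} = - \frac{276625}{243044} + \frac{444123}{18824291372} = - \frac{325447603709318}{285945692013523}$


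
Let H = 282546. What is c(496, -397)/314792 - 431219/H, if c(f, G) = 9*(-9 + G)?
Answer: -34194178633/22235805108 ≈ -1.5378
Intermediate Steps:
c(f, G) = -81 + 9*G
c(496, -397)/314792 - 431219/H = (-81 + 9*(-397))/314792 - 431219/282546 = (-81 - 3573)*(1/314792) - 431219*1/282546 = -3654*1/314792 - 431219/282546 = -1827/157396 - 431219/282546 = -34194178633/22235805108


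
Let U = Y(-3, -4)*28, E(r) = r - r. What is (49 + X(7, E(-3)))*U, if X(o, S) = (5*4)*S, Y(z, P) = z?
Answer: -4116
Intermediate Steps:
E(r) = 0
X(o, S) = 20*S
U = -84 (U = -3*28 = -84)
(49 + X(7, E(-3)))*U = (49 + 20*0)*(-84) = (49 + 0)*(-84) = 49*(-84) = -4116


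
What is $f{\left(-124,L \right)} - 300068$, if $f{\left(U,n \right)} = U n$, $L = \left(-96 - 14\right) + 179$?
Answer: $-308624$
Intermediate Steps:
$L = 69$ ($L = -110 + 179 = 69$)
$f{\left(-124,L \right)} - 300068 = \left(-124\right) 69 - 300068 = -8556 - 300068 = -308624$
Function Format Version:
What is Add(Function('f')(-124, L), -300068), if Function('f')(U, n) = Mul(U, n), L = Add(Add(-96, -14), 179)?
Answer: -308624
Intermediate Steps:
L = 69 (L = Add(-110, 179) = 69)
Add(Function('f')(-124, L), -300068) = Add(Mul(-124, 69), -300068) = Add(-8556, -300068) = -308624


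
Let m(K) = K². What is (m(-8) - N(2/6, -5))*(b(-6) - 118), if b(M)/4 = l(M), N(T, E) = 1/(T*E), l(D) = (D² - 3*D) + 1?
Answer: 32946/5 ≈ 6589.2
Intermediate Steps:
l(D) = 1 + D² - 3*D
N(T, E) = 1/(E*T)
b(M) = 4 - 12*M + 4*M² (b(M) = 4*(1 + M² - 3*M) = 4 - 12*M + 4*M²)
(m(-8) - N(2/6, -5))*(b(-6) - 118) = ((-8)² - 1/((-5)*(2/6)))*((4 - 12*(-6) + 4*(-6)²) - 118) = (64 - (-1)/(5*(2*(⅙))))*((4 + 72 + 4*36) - 118) = (64 - (-1)/(5*⅓))*((4 + 72 + 144) - 118) = (64 - (-1)*3/5)*(220 - 118) = (64 - 1*(-⅗))*102 = (64 + ⅗)*102 = (323/5)*102 = 32946/5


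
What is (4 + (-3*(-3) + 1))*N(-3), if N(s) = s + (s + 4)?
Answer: -28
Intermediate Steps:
N(s) = 4 + 2*s (N(s) = s + (4 + s) = 4 + 2*s)
(4 + (-3*(-3) + 1))*N(-3) = (4 + (-3*(-3) + 1))*(4 + 2*(-3)) = (4 + (9 + 1))*(4 - 6) = (4 + 10)*(-2) = 14*(-2) = -28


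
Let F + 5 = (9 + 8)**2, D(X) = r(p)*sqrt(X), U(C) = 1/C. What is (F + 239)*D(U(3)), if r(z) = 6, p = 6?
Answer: 1046*sqrt(3) ≈ 1811.7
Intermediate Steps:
D(X) = 6*sqrt(X)
F = 284 (F = -5 + (9 + 8)**2 = -5 + 17**2 = -5 + 289 = 284)
(F + 239)*D(U(3)) = (284 + 239)*(6*sqrt(1/3)) = 523*(6*sqrt(1/3)) = 523*(6*(sqrt(3)/3)) = 523*(2*sqrt(3)) = 1046*sqrt(3)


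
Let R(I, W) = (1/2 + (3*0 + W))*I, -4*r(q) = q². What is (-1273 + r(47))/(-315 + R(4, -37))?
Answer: 7301/1844 ≈ 3.9593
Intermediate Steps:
r(q) = -q²/4
R(I, W) = I*(½ + W) (R(I, W) = (½ + (0 + W))*I = (½ + W)*I = I*(½ + W))
(-1273 + r(47))/(-315 + R(4, -37)) = (-1273 - ¼*47²)/(-315 + 4*(½ - 37)) = (-1273 - ¼*2209)/(-315 + 4*(-73/2)) = (-1273 - 2209/4)/(-315 - 146) = -7301/4/(-461) = -7301/4*(-1/461) = 7301/1844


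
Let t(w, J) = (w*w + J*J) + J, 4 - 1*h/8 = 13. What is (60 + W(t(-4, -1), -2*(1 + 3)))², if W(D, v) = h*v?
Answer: 404496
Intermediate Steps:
h = -72 (h = 32 - 8*13 = 32 - 104 = -72)
t(w, J) = J + J² + w² (t(w, J) = (w² + J²) + J = (J² + w²) + J = J + J² + w²)
W(D, v) = -72*v
(60 + W(t(-4, -1), -2*(1 + 3)))² = (60 - (-144)*(1 + 3))² = (60 - (-144)*4)² = (60 - 72*(-8))² = (60 + 576)² = 636² = 404496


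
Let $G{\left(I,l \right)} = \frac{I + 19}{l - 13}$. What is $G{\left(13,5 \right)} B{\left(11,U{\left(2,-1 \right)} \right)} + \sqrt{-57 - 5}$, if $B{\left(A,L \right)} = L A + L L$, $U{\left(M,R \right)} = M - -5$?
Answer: $-504 + i \sqrt{62} \approx -504.0 + 7.874 i$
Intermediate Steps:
$G{\left(I,l \right)} = \frac{19 + I}{-13 + l}$
$U{\left(M,R \right)} = 5 + M$ ($U{\left(M,R \right)} = M + 5 = 5 + M$)
$B{\left(A,L \right)} = L^{2} + A L$ ($B{\left(A,L \right)} = A L + L^{2} = L^{2} + A L$)
$G{\left(13,5 \right)} B{\left(11,U{\left(2,-1 \right)} \right)} + \sqrt{-57 - 5} = \frac{19 + 13}{-13 + 5} \left(5 + 2\right) \left(11 + \left(5 + 2\right)\right) + \sqrt{-57 - 5} = \frac{1}{-8} \cdot 32 \cdot 7 \left(11 + 7\right) + \sqrt{-62} = \left(- \frac{1}{8}\right) 32 \cdot 7 \cdot 18 + i \sqrt{62} = \left(-4\right) 126 + i \sqrt{62} = -504 + i \sqrt{62}$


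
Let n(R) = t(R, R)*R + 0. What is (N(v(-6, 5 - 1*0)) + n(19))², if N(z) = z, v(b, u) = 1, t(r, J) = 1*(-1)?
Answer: 324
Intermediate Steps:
t(r, J) = -1
n(R) = -R (n(R) = -R + 0 = -R)
(N(v(-6, 5 - 1*0)) + n(19))² = (1 - 1*19)² = (1 - 19)² = (-18)² = 324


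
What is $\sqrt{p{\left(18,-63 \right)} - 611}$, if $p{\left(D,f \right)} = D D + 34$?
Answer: $i \sqrt{253} \approx 15.906 i$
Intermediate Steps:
$p{\left(D,f \right)} = 34 + D^{2}$ ($p{\left(D,f \right)} = D^{2} + 34 = 34 + D^{2}$)
$\sqrt{p{\left(18,-63 \right)} - 611} = \sqrt{\left(34 + 18^{2}\right) - 611} = \sqrt{\left(34 + 324\right) - 611} = \sqrt{358 - 611} = \sqrt{-253} = i \sqrt{253}$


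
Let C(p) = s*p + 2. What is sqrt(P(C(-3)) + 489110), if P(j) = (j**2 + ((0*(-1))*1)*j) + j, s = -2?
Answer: sqrt(489182) ≈ 699.42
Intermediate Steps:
C(p) = 2 - 2*p (C(p) = -2*p + 2 = 2 - 2*p)
P(j) = j + j**2 (P(j) = (j**2 + (0*1)*j) + j = (j**2 + 0*j) + j = (j**2 + 0) + j = j**2 + j = j + j**2)
sqrt(P(C(-3)) + 489110) = sqrt((2 - 2*(-3))*(1 + (2 - 2*(-3))) + 489110) = sqrt((2 + 6)*(1 + (2 + 6)) + 489110) = sqrt(8*(1 + 8) + 489110) = sqrt(8*9 + 489110) = sqrt(72 + 489110) = sqrt(489182)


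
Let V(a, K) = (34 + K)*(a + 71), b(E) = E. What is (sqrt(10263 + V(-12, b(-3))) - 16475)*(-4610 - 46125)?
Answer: 835859125 - 101470*sqrt(3023) ≈ 8.3028e+8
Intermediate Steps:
V(a, K) = (34 + K)*(71 + a)
(sqrt(10263 + V(-12, b(-3))) - 16475)*(-4610 - 46125) = (sqrt(10263 + (2414 + 34*(-12) + 71*(-3) - 3*(-12))) - 16475)*(-4610 - 46125) = (sqrt(10263 + (2414 - 408 - 213 + 36)) - 16475)*(-50735) = (sqrt(10263 + 1829) - 16475)*(-50735) = (sqrt(12092) - 16475)*(-50735) = (2*sqrt(3023) - 16475)*(-50735) = (-16475 + 2*sqrt(3023))*(-50735) = 835859125 - 101470*sqrt(3023)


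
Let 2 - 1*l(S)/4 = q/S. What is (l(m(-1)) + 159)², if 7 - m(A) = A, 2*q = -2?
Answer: 112225/4 ≈ 28056.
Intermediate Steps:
q = -1 (q = (½)*(-2) = -1)
m(A) = 7 - A
l(S) = 8 + 4/S (l(S) = 8 - (-4)/S = 8 + 4/S)
(l(m(-1)) + 159)² = ((8 + 4/(7 - 1*(-1))) + 159)² = ((8 + 4/(7 + 1)) + 159)² = ((8 + 4/8) + 159)² = ((8 + 4*(⅛)) + 159)² = ((8 + ½) + 159)² = (17/2 + 159)² = (335/2)² = 112225/4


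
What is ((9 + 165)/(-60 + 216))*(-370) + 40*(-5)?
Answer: -7965/13 ≈ -612.69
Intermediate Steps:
((9 + 165)/(-60 + 216))*(-370) + 40*(-5) = (174/156)*(-370) - 200 = (174*(1/156))*(-370) - 200 = (29/26)*(-370) - 200 = -5365/13 - 200 = -7965/13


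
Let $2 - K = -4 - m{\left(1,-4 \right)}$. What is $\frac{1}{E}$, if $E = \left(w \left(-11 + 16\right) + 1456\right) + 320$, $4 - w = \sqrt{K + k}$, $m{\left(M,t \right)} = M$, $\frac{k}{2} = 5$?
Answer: $\frac{1796}{3225191} + \frac{5 \sqrt{17}}{3225191} \approx 0.00056326$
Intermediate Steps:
$k = 10$ ($k = 2 \cdot 5 = 10$)
$K = 7$ ($K = 2 - \left(-4 - 1\right) = 2 - -5 = 2 + 5 = 7$)
$w = 4 - \sqrt{17}$ ($w = 4 - \sqrt{7 + 10} = 4 - \sqrt{17} \approx -0.12311$)
$E = 1796 - 5 \sqrt{17}$ ($E = \left(\left(4 - \sqrt{17}\right) \left(-11 + 16\right) + 1456\right) + 320 = \left(\left(4 - \sqrt{17}\right) 5 + 1456\right) + 320 = \left(\left(20 - 5 \sqrt{17}\right) + 1456\right) + 320 = \left(1476 - 5 \sqrt{17}\right) + 320 = 1796 - 5 \sqrt{17} \approx 1775.4$)
$\frac{1}{E} = \frac{1}{1796 - 5 \sqrt{17}}$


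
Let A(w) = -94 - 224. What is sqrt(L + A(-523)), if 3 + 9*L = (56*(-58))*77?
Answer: I*sqrt(252961)/3 ≈ 167.65*I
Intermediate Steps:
A(w) = -318
L = -250099/9 (L = -1/3 + ((56*(-58))*77)/9 = -1/3 + (-3248*77)/9 = -1/3 + (1/9)*(-250096) = -1/3 - 250096/9 = -250099/9 ≈ -27789.)
sqrt(L + A(-523)) = sqrt(-250099/9 - 318) = sqrt(-252961/9) = I*sqrt(252961)/3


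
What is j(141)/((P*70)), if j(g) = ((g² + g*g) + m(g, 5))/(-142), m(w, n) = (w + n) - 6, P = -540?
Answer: 281/37800 ≈ 0.0074339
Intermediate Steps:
m(w, n) = -6 + n + w (m(w, n) = (n + w) - 6 = -6 + n + w)
j(g) = 1/142 - g²/71 - g/142 (j(g) = ((g² + g*g) + (-6 + 5 + g))/(-142) = ((g² + g²) + (-1 + g))*(-1/142) = (2*g² + (-1 + g))*(-1/142) = (-1 + g + 2*g²)*(-1/142) = 1/142 - g²/71 - g/142)
j(141)/((P*70)) = (1/142 - 1/71*141² - 1/142*141)/((-540*70)) = (1/142 - 1/71*19881 - 141/142)/(-37800) = (1/142 - 19881/71 - 141/142)*(-1/37800) = -281*(-1/37800) = 281/37800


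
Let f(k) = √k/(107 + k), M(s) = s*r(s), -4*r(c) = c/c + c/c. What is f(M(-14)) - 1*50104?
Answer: -50104 + √7/114 ≈ -50104.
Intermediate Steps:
r(c) = -½ (r(c) = -(c/c + c/c)/4 = -(1 + 1)/4 = -¼*2 = -½)
M(s) = -s/2 (M(s) = s*(-½) = -s/2)
f(k) = √k/(107 + k)
f(M(-14)) - 1*50104 = √(-½*(-14))/(107 - ½*(-14)) - 1*50104 = √7/(107 + 7) - 50104 = √7/114 - 50104 = -50104 + √7/114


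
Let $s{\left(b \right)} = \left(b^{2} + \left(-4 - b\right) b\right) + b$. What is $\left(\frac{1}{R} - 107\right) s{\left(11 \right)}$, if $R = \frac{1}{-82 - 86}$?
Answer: $9075$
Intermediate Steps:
$s{\left(b \right)} = b + b^{2} + b \left(-4 - b\right)$ ($s{\left(b \right)} = \left(b^{2} + b \left(-4 - b\right)\right) + b = b + b^{2} + b \left(-4 - b\right)$)
$R = - \frac{1}{168}$ ($R = \frac{1}{-168} = - \frac{1}{168} \approx -0.0059524$)
$\left(\frac{1}{R} - 107\right) s{\left(11 \right)} = \left(\frac{1}{- \frac{1}{168}} - 107\right) \left(\left(-3\right) 11\right) = \left(-168 - 107\right) \left(-33\right) = \left(-275\right) \left(-33\right) = 9075$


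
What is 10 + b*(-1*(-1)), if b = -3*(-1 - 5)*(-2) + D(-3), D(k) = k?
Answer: -29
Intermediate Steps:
b = -39 (b = -3*(-1 - 5)*(-2) - 3 = -(-18)*(-2) - 3 = -3*12 - 3 = -36 - 3 = -39)
10 + b*(-1*(-1)) = 10 - (-39)*(-1) = 10 - 39*1 = 10 - 39 = -29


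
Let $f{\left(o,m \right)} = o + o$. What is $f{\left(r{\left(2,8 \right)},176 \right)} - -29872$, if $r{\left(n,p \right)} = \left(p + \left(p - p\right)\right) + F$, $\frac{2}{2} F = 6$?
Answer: $29900$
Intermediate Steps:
$F = 6$
$r{\left(n,p \right)} = 6 + p$ ($r{\left(n,p \right)} = \left(p + \left(p - p\right)\right) + 6 = \left(p + 0\right) + 6 = p + 6 = 6 + p$)
$f{\left(o,m \right)} = 2 o$
$f{\left(r{\left(2,8 \right)},176 \right)} - -29872 = 2 \left(6 + 8\right) - -29872 = 2 \cdot 14 + 29872 = 28 + 29872 = 29900$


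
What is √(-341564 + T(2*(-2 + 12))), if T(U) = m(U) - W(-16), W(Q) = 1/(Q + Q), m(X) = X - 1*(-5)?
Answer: I*√21858494/8 ≈ 584.41*I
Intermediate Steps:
m(X) = 5 + X (m(X) = X + 5 = 5 + X)
W(Q) = 1/(2*Q)
T(U) = 161/32 + U (T(U) = (5 + U) - 1/(2*(-16)) = (5 + U) - (-1)/(2*16) = (5 + U) - 1*(-1/32) = (5 + U) + 1/32 = 161/32 + U)
√(-341564 + T(2*(-2 + 12))) = √(-341564 + (161/32 + 2*(-2 + 12))) = √(-341564 + (161/32 + 2*10)) = √(-341564 + (161/32 + 20)) = √(-341564 + 801/32) = √(-10929247/32) = I*√21858494/8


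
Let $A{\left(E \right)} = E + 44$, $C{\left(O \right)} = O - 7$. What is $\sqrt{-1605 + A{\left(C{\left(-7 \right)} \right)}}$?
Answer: $15 i \sqrt{7} \approx 39.686 i$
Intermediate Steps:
$C{\left(O \right)} = -7 + O$ ($C{\left(O \right)} = O - 7 = -7 + O$)
$A{\left(E \right)} = 44 + E$
$\sqrt{-1605 + A{\left(C{\left(-7 \right)} \right)}} = \sqrt{-1605 + \left(44 - 14\right)} = \sqrt{-1605 + 30} = \sqrt{-1575} = 15 i \sqrt{7}$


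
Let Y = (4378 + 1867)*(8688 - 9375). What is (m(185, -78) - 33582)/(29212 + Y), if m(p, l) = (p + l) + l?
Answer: 33553/4261103 ≈ 0.0078743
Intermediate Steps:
m(p, l) = p + 2*l (m(p, l) = (l + p) + l = p + 2*l)
Y = -4290315 (Y = 6245*(-687) = -4290315)
(m(185, -78) - 33582)/(29212 + Y) = ((185 + 2*(-78)) - 33582)/(29212 - 4290315) = ((185 - 156) - 33582)/(-4261103) = (29 - 33582)*(-1/4261103) = -33553*(-1/4261103) = 33553/4261103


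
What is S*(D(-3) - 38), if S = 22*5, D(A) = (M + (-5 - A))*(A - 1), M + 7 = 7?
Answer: -3300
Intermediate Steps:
M = 0 (M = -7 + 7 = 0)
D(A) = (-1 + A)*(-5 - A) (D(A) = (0 + (-5 - A))*(A - 1) = (-5 - A)*(-1 + A) = (-1 + A)*(-5 - A))
S = 110
S*(D(-3) - 38) = 110*((5 - 1*(-3)**2 - 4*(-3)) - 38) = 110*((5 - 1*9 + 12) - 38) = 110*((5 - 9 + 12) - 38) = 110*(8 - 38) = 110*(-30) = -3300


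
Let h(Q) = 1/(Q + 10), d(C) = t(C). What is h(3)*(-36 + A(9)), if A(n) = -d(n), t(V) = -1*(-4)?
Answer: -40/13 ≈ -3.0769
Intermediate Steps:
t(V) = 4
d(C) = 4
h(Q) = 1/(10 + Q)
A(n) = -4 (A(n) = -1*4 = -4)
h(3)*(-36 + A(9)) = (-36 - 4)/(10 + 3) = -40/13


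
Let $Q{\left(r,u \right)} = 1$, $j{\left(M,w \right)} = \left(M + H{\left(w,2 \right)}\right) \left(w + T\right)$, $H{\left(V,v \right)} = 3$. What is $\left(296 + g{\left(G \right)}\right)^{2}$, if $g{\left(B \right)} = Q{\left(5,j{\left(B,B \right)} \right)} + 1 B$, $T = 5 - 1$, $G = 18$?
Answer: $99225$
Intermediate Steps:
$T = 4$ ($T = 5 - 1 = 4$)
$j{\left(M,w \right)} = \left(3 + M\right) \left(4 + w\right)$ ($j{\left(M,w \right)} = \left(M + 3\right) \left(w + 4\right) = \left(3 + M\right) \left(4 + w\right)$)
$g{\left(B \right)} = 1 + B$ ($g{\left(B \right)} = 1 + 1 B = 1 + B$)
$\left(296 + g{\left(G \right)}\right)^{2} = \left(296 + \left(1 + 18\right)\right)^{2} = \left(296 + 19\right)^{2} = 315^{2} = 99225$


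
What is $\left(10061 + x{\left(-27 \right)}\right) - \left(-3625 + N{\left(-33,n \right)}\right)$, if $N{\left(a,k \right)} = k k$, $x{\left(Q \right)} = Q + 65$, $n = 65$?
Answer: $9499$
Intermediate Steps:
$x{\left(Q \right)} = 65 + Q$
$N{\left(a,k \right)} = k^{2}$
$\left(10061 + x{\left(-27 \right)}\right) - \left(-3625 + N{\left(-33,n \right)}\right) = \left(10061 + \left(65 - 27\right)\right) + \left(3625 - 65^{2}\right) = \left(10061 + 38\right) + \left(3625 - 4225\right) = 10099 + \left(3625 - 4225\right) = 10099 - 600 = 9499$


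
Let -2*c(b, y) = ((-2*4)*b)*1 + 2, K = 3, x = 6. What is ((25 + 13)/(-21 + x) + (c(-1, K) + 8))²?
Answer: 49/225 ≈ 0.21778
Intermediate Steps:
c(b, y) = -1 + 4*b (c(b, y) = -(((-2*4)*b)*1 + 2)/2 = -(-8*b*1 + 2)/2 = -(-8*b + 2)/2 = -(2 - 8*b)/2 = -1 + 4*b)
((25 + 13)/(-21 + x) + (c(-1, K) + 8))² = ((25 + 13)/(-21 + 6) + ((-1 + 4*(-1)) + 8))² = (38/(-15) + ((-1 - 4) + 8))² = (38*(-1/15) + (-5 + 8))² = (-38/15 + 3)² = (7/15)² = 49/225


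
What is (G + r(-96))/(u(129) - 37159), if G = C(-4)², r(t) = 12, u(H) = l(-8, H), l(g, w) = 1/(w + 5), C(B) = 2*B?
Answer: -10184/4979305 ≈ -0.0020453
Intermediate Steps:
l(g, w) = 1/(5 + w)
u(H) = 1/(5 + H)
G = 64 (G = (2*(-4))² = (-8)² = 64)
(G + r(-96))/(u(129) - 37159) = (64 + 12)/(1/(5 + 129) - 37159) = 76/(1/134 - 37159) = 76/(-4979305/134) = 76*(-134/4979305) = -10184/4979305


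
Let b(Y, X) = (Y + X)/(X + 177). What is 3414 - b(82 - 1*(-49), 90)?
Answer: 911317/267 ≈ 3413.2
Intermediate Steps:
b(Y, X) = (X + Y)/(177 + X)
3414 - b(82 - 1*(-49), 90) = 3414 - (90 + (82 - 1*(-49)))/(177 + 90) = 3414 - (90 + (82 + 49))/267 = 3414 - (90 + 131)/267 = 3414 - 221/267 = 911317/267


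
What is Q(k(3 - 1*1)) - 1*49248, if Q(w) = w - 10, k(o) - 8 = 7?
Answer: -49243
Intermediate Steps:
k(o) = 15 (k(o) = 8 + 7 = 15)
Q(w) = -10 + w
Q(k(3 - 1*1)) - 1*49248 = (-10 + 15) - 1*49248 = 5 - 49248 = -49243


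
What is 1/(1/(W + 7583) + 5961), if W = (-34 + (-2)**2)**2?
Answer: 8483/50567164 ≈ 0.00016776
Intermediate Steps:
W = 900 (W = (-34 + 4)**2 = (-30)**2 = 900)
1/(1/(W + 7583) + 5961) = 1/(1/(900 + 7583) + 5961) = 1/(1/8483 + 5961) = 1/(50567164/8483) = 8483/50567164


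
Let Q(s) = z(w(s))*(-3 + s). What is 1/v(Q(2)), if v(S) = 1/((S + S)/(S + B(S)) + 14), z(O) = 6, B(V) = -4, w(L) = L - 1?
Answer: 76/5 ≈ 15.200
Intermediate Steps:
w(L) = -1 + L
Q(s) = -18 + 6*s (Q(s) = 6*(-3 + s) = -18 + 6*s)
v(S) = 1/(14 + 2*S/(-4 + S)) (v(S) = 1/((S + S)/(S - 4) + 14) = 1/((2*S)/(-4 + S) + 14) = 1/(2*S/(-4 + S) + 14) = 1/(14 + 2*S/(-4 + S)))
1/v(Q(2)) = 1/((-4 + (-18 + 6*2))/(8*(-7 + 2*(-18 + 6*2)))) = 1/((-4 + (-18 + 12))/(8*(-7 + 2*(-18 + 12)))) = 1/((-4 - 6)/(8*(-7 + 2*(-6)))) = 1/((1/8)*(-10)/(-7 - 12)) = 1/((1/8)*(-10)/(-19)) = 1/((1/8)*(-1/19)*(-10)) = 1/(5/76) = 76/5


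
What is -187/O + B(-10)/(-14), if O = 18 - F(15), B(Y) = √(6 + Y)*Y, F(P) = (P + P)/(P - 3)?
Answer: -374/31 + 10*I/7 ≈ -12.065 + 1.4286*I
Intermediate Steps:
F(P) = 2*P/(-3 + P) (F(P) = (2*P)/(-3 + P) = 2*P/(-3 + P))
B(Y) = Y*√(6 + Y)
O = 31/2 (O = 18 - 2*15/(-3 + 15) = 18 - 2*15/12 = 18 - 1*5/2 = 18 - 5/2 = 31/2 ≈ 15.500)
-187/O + B(-10)/(-14) = -187/31/2 - 10*√(6 - 10)/(-14) = -187*2/31 - 20*I*(-1/14) = -374/31 - 20*I*(-1/14) = -374/31 + 10*I/7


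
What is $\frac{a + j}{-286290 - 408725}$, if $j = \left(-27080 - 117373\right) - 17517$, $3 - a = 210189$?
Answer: $\frac{372156}{695015} \approx 0.53546$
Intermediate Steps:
$a = -210186$ ($a = 3 - 210189 = -210186$)
$j = -161970$ ($j = -144453 - 17517 = -161970$)
$\frac{a + j}{-286290 - 408725} = \frac{-210186 - 161970}{-286290 - 408725} = - \frac{372156}{-695015} = \left(-372156\right) \left(- \frac{1}{695015}\right) = \frac{372156}{695015}$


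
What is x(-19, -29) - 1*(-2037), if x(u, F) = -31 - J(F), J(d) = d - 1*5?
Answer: 2040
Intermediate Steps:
J(d) = -5 + d (J(d) = d - 5 = -5 + d)
x(u, F) = -26 - F (x(u, F) = -31 - (-5 + F) = -31 + (5 - F) = -26 - F)
x(-19, -29) - 1*(-2037) = (-26 - 1*(-29)) - 1*(-2037) = (-26 + 29) + 2037 = 3 + 2037 = 2040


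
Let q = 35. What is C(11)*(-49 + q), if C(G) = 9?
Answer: -126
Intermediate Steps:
C(11)*(-49 + q) = 9*(-49 + 35) = 9*(-14) = -126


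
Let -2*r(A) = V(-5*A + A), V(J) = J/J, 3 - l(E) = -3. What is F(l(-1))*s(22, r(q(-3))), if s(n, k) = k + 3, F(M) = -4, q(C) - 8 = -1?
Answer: -10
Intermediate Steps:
l(E) = 6 (l(E) = 3 - 1*(-3) = 3 + 3 = 6)
V(J) = 1
q(C) = 7 (q(C) = 8 - 1 = 7)
r(A) = -½ (r(A) = -½*1 = -½)
s(n, k) = 3 + k
F(l(-1))*s(22, r(q(-3))) = -4*(3 - ½) = -4*5/2 = -10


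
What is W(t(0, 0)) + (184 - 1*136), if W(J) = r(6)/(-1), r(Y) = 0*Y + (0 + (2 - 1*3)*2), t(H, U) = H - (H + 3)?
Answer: 50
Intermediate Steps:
t(H, U) = -3 (t(H, U) = H - (3 + H) = H + (-3 - H) = -3)
r(Y) = -2 (r(Y) = 0 + (0 + (2 - 3)*2) = 0 + (0 - 1*2) = 0 + (0 - 2) = 0 - 2 = -2)
W(J) = 2 (W(J) = -2/(-1) = -2*(-1) = 2)
W(t(0, 0)) + (184 - 1*136) = 2 + (184 - 1*136) = 2 + (184 - 136) = 2 + 48 = 50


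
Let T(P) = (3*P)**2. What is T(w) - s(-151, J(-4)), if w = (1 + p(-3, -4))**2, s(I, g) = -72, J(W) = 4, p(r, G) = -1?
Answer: 72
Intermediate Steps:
w = 0 (w = (1 - 1)**2 = 0**2 = 0)
T(P) = 9*P**2
T(w) - s(-151, J(-4)) = 9*0**2 - 1*(-72) = 9*0 + 72 = 0 + 72 = 72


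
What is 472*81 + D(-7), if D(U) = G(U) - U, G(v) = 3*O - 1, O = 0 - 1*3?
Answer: 38229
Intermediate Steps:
O = -3 (O = 0 - 3 = -3)
G(v) = -10 (G(v) = 3*(-3) - 1 = -9 - 1 = -10)
D(U) = -10 - U
472*81 + D(-7) = 472*81 + (-10 - 1*(-7)) = 38232 + (-10 + 7) = 38232 - 3 = 38229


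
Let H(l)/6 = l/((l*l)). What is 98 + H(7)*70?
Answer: 158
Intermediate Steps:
H(l) = 6/l (H(l) = 6*(l/((l*l))) = 6*(l/(l**2)) = 6*(l/l**2) = 6/l)
98 + H(7)*70 = 98 + (6/7)*70 = 98 + 60 = 158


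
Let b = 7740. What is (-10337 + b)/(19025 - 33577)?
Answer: 2597/14552 ≈ 0.17846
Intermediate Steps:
(-10337 + b)/(19025 - 33577) = (-10337 + 7740)/(19025 - 33577) = -2597/(-14552) = -2597*(-1/14552) = 2597/14552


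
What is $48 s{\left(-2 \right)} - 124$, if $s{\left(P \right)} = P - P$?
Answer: $-124$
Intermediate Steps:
$s{\left(P \right)} = 0$
$48 s{\left(-2 \right)} - 124 = 48 \cdot 0 - 124 = 0 - 124 = -124$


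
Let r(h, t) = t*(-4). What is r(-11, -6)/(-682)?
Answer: -12/341 ≈ -0.035191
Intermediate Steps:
r(h, t) = -4*t
r(-11, -6)/(-682) = -4*(-6)/(-682) = 24*(-1/682) = -12/341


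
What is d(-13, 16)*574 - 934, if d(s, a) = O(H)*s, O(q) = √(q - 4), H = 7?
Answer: -934 - 7462*√3 ≈ -13859.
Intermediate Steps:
O(q) = √(-4 + q)
d(s, a) = s*√3 (d(s, a) = √(-4 + 7)*s = √3*s = s*√3)
d(-13, 16)*574 - 934 = -13*√3*574 - 934 = -7462*√3 - 934 = -934 - 7462*√3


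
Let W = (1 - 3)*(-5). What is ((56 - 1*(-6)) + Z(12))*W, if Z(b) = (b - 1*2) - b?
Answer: 600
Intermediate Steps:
W = 10 (W = -2*(-5) = 10)
Z(b) = -2 (Z(b) = (b - 2) - b = (-2 + b) - b = -2)
((56 - 1*(-6)) + Z(12))*W = ((56 - 1*(-6)) - 2)*10 = ((56 + 6) - 2)*10 = (62 - 2)*10 = 60*10 = 600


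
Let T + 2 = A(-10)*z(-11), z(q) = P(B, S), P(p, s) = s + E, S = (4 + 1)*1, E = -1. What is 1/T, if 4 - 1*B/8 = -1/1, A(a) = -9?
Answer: -1/38 ≈ -0.026316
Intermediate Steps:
S = 5 (S = 5*1 = 5)
B = 40 (B = 32 - (-8)/1 = 32 - (-8) = 32 - 8*(-1) = 32 + 8 = 40)
P(p, s) = -1 + s (P(p, s) = s - 1 = -1 + s)
z(q) = 4 (z(q) = -1 + 5 = 4)
T = -38 (T = -2 - 9*4 = -2 - 36 = -38)
1/T = 1/(-38) = -1/38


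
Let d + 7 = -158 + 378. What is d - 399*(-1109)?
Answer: 442704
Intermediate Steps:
d = 213 (d = -7 + (-158 + 378) = -7 + 220 = 213)
d - 399*(-1109) = 213 - 399*(-1109) = 213 + 442491 = 442704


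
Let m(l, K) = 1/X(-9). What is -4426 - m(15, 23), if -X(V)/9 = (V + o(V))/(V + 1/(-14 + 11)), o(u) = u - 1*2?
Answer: -597503/135 ≈ -4425.9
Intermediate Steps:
o(u) = -2 + u (o(u) = u - 2 = -2 + u)
X(V) = -9*(-2 + 2*V)/(-⅓ + V) (X(V) = -9*(V + (-2 + V))/(V + 1/(-14 + 11)) = -9*(-2 + 2*V)/(V + 1/(-3)) = -9*(-2 + 2*V)/(V - ⅓) = -9*(-2 + 2*V)/(-⅓ + V))
m(l, K) = -7/135 (m(l, K) = 1/(54*(1 - 1*(-9))/(-1 + 3*(-9))) = 1/(54*(1 + 9)/(-1 - 27)) = 1/(54*10/(-28)) = 1/(54*(-1/28)*10) = 1/(-135/7) = -7/135)
-4426 - m(15, 23) = -4426 - 1*(-7/135) = -4426 + 7/135 = -597503/135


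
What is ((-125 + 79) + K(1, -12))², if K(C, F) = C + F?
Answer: 3249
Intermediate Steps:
((-125 + 79) + K(1, -12))² = ((-125 + 79) + (1 - 12))² = (-46 - 11)² = (-57)² = 3249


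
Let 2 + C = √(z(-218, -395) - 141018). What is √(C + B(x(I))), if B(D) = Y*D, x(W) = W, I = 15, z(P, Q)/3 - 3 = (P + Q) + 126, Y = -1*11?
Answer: √(-167 + 3*I*√15830) ≈ 11.085 + 17.026*I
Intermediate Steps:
Y = -11
z(P, Q) = 387 + 3*P + 3*Q (z(P, Q) = 9 + 3*((P + Q) + 126) = 9 + 3*(126 + P + Q) = 9 + (378 + 3*P + 3*Q) = 387 + 3*P + 3*Q)
B(D) = -11*D
C = -2 + 3*I*√15830 (C = -2 + √((387 + 3*(-218) + 3*(-395)) - 141018) = -2 + √((387 - 654 - 1185) - 141018) = -2 + √(-1452 - 141018) = -2 + √(-142470) = -2 + 3*I*√15830 ≈ -2.0 + 377.45*I)
√(C + B(x(I))) = √((-2 + 3*I*√15830) - 11*15) = √((-2 + 3*I*√15830) - 165) = √(-167 + 3*I*√15830)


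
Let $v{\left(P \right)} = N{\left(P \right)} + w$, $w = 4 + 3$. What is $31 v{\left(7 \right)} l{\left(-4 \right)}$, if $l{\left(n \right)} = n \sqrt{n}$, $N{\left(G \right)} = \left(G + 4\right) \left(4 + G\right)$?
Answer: $- 31744 i \approx - 31744.0 i$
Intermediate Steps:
$N{\left(G \right)} = \left(4 + G\right)^{2}$ ($N{\left(G \right)} = \left(4 + G\right) \left(4 + G\right) = \left(4 + G\right)^{2}$)
$w = 7$
$l{\left(n \right)} = n^{\frac{3}{2}}$
$v{\left(P \right)} = 7 + \left(4 + P\right)^{2}$ ($v{\left(P \right)} = \left(4 + P\right)^{2} + 7 = 7 + \left(4 + P\right)^{2}$)
$31 v{\left(7 \right)} l{\left(-4 \right)} = 31 \left(7 + \left(4 + 7\right)^{2}\right) \left(-4\right)^{\frac{3}{2}} = 31 \left(7 + 11^{2}\right) \left(- 8 i\right) = 31 \left(7 + 121\right) \left(- 8 i\right) = 31 \cdot 128 \left(- 8 i\right) = 3968 \left(- 8 i\right) = - 31744 i$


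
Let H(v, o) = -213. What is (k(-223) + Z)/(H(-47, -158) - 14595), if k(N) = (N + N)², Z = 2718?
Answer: -100817/7404 ≈ -13.617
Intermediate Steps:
k(N) = 4*N² (k(N) = (2*N)² = 4*N²)
(k(-223) + Z)/(H(-47, -158) - 14595) = (4*(-223)² + 2718)/(-213 - 14595) = (4*49729 + 2718)/(-14808) = (198916 + 2718)*(-1/14808) = 201634*(-1/14808) = -100817/7404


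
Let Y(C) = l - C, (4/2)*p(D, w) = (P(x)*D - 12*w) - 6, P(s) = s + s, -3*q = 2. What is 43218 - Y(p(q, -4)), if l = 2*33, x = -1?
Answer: 129521/3 ≈ 43174.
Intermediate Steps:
l = 66
q = -⅔ (q = -⅓*2 = -⅔ ≈ -0.66667)
P(s) = 2*s
p(D, w) = -3 - D - 6*w (p(D, w) = (((2*(-1))*D - 12*w) - 6)/2 = ((-2*D - 12*w) - 6)/2 = ((-12*w - 2*D) - 6)/2 = (-6 - 12*w - 2*D)/2 = -3 - D - 6*w)
Y(C) = 66 - C
43218 - Y(p(q, -4)) = 43218 - (66 - (-3 - 1*(-⅔) - 6*(-4))) = 43218 - (66 - (-3 + ⅔ + 24)) = 43218 - (66 - 1*65/3) = 43218 - (66 - 65/3) = 43218 - 1*133/3 = 43218 - 133/3 = 129521/3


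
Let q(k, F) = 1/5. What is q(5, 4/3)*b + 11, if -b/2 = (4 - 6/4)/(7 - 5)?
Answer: 21/2 ≈ 10.500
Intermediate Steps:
q(k, F) = 1/5
b = -5/2 (b = -2*(4 - 6/4)/(7 - 5) = -2*(4 - 6*1/4)/2 = -2*(4 - 3/2)/2 = -5/2 ≈ -2.5000)
q(5, 4/3)*b + 11 = (1/5)*(-5/2) + 11 = -1/2 + 11 = 21/2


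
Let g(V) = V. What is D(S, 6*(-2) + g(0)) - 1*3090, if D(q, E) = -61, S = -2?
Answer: -3151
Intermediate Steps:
D(S, 6*(-2) + g(0)) - 1*3090 = -61 - 1*3090 = -61 - 3090 = -3151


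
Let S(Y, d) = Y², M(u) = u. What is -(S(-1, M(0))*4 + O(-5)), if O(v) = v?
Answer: 1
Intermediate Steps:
-(S(-1, M(0))*4 + O(-5)) = -((-1)²*4 - 5) = -(1*4 - 5) = -(4 - 5) = -1*(-1) = 1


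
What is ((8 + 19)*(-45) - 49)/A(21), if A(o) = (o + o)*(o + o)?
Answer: -316/441 ≈ -0.71655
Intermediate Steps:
A(o) = 4*o**2 (A(o) = (2*o)*(2*o) = 4*o**2)
((8 + 19)*(-45) - 49)/A(21) = ((8 + 19)*(-45) - 49)/((4*21**2)) = (27*(-45) - 49)/((4*441)) = (-1215 - 49)/1764 = -1264*1/1764 = -316/441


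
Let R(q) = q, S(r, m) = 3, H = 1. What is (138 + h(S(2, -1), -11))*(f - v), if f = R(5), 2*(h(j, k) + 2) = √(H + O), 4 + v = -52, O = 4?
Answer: 8296 + 61*√5/2 ≈ 8364.2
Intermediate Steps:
v = -56 (v = -4 - 52 = -56)
h(j, k) = -2 + √5/2 (h(j, k) = -2 + √(1 + 4)/2 = -2 + √5/2)
f = 5
(138 + h(S(2, -1), -11))*(f - v) = (138 + (-2 + √5/2))*(5 - 1*(-56)) = (136 + √5/2)*(5 + 56) = (136 + √5/2)*61 = 8296 + 61*√5/2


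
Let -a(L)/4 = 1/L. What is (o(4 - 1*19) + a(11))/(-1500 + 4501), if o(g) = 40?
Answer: 436/33011 ≈ 0.013208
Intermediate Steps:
a(L) = -4/L
(o(4 - 1*19) + a(11))/(-1500 + 4501) = (40 - 4/11)/(-1500 + 4501) = (40 - 4*1/11)/3001 = (40 - 4/11)*(1/3001) = (436/11)*(1/3001) = 436/33011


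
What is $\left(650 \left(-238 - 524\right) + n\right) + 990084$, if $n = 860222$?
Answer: $1355006$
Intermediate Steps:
$\left(650 \left(-238 - 524\right) + n\right) + 990084 = \left(650 \left(-238 - 524\right) + 860222\right) + 990084 = \left(650 \left(-762\right) + 860222\right) + 990084 = \left(-495300 + 860222\right) + 990084 = 364922 + 990084 = 1355006$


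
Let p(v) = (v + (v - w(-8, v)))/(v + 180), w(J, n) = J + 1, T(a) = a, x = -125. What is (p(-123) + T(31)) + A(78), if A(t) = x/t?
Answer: 12451/494 ≈ 25.204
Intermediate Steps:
w(J, n) = 1 + J
p(v) = (7 + 2*v)/(180 + v) (p(v) = (v + (v - (1 - 8)))/(v + 180) = (v + (v - 1*(-7)))/(180 + v) = (v + (v + 7))/(180 + v) = (v + (7 + v))/(180 + v) = (7 + 2*v)/(180 + v))
A(t) = -125/t
(p(-123) + T(31)) + A(78) = ((7 + 2*(-123))/(180 - 123) + 31) - 125/78 = ((7 - 246)/57 + 31) - 125*1/78 = ((1/57)*(-239) + 31) - 125/78 = (-239/57 + 31) - 125/78 = 1528/57 - 125/78 = 12451/494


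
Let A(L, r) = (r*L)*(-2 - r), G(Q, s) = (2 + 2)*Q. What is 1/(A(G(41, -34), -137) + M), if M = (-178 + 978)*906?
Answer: -1/2308380 ≈ -4.3320e-7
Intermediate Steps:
G(Q, s) = 4*Q
A(L, r) = L*r*(-2 - r) (A(L, r) = (L*r)*(-2 - r) = L*r*(-2 - r))
M = 724800 (M = 800*906 = 724800)
1/(A(G(41, -34), -137) + M) = 1/(-1*4*41*(-137)*(2 - 137) + 724800) = 1/(-1*164*(-137)*(-135) + 724800) = 1/(-3033180 + 724800) = 1/(-2308380) = -1/2308380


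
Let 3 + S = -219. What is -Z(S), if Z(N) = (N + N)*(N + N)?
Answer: -197136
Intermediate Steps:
S = -222 (S = -3 - 219 = -222)
Z(N) = 4*N**2 (Z(N) = (2*N)*(2*N) = 4*N**2)
-Z(S) = -4*(-222)**2 = -4*49284 = -1*197136 = -197136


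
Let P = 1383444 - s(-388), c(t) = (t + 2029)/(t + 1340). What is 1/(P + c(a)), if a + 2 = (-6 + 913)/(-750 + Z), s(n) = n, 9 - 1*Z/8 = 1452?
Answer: 16448465/22761937136911 ≈ 7.2263e-7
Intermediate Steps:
Z = -11544 (Z = 72 - 8*1452 = 72 - 11616 = -11544)
a = -25495/12294 (a = -2 + (-6 + 913)/(-750 - 11544) = -2 + 907/(-12294) = -2 + 907*(-1/12294) = -2 - 907/12294 = -25495/12294 ≈ -2.0738)
c(t) = (2029 + t)/(1340 + t)
P = 1383832 (P = 1383444 - 1*(-388) = 1383444 + 388 = 1383832)
1/(P + c(a)) = 1/(1383832 + (2029 - 25495/12294)/(1340 - 25495/12294)) = 1/(1383832 + (24919031/12294)/(16448465/12294)) = 1/(1383832 + (12294/16448465)*(24919031/12294)) = 1/(1383832 + 24919031/16448465) = 1/(22761937136911/16448465) = 16448465/22761937136911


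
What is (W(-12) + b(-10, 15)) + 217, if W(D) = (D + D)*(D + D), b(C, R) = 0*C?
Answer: 793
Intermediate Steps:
b(C, R) = 0
W(D) = 4*D² (W(D) = (2*D)*(2*D) = 4*D²)
(W(-12) + b(-10, 15)) + 217 = (4*(-12)² + 0) + 217 = (4*144 + 0) + 217 = (576 + 0) + 217 = 576 + 217 = 793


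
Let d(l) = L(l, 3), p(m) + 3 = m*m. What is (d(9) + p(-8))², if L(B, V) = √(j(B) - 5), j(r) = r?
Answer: 3969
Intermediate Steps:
p(m) = -3 + m² (p(m) = -3 + m*m = -3 + m²)
L(B, V) = √(-5 + B) (L(B, V) = √(B - 5) = √(-5 + B))
d(l) = √(-5 + l)
(d(9) + p(-8))² = (√(-5 + 9) + (-3 + (-8)²))² = (√4 + (-3 + 64))² = (2 + 61)² = 63² = 3969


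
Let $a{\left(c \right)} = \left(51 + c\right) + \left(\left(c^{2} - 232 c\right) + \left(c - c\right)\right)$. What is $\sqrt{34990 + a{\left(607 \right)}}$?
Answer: $\sqrt{263273} \approx 513.1$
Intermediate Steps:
$a{\left(c \right)} = 51 + c^{2} - 231 c$ ($a{\left(c \right)} = \left(51 + c\right) + \left(\left(c^{2} - 232 c\right) + 0\right) = \left(51 + c\right) + \left(c^{2} - 232 c\right) = 51 + c^{2} - 231 c$)
$\sqrt{34990 + a{\left(607 \right)}} = \sqrt{34990 + \left(51 + 607^{2} - 140217\right)} = \sqrt{34990 + \left(51 + 368449 - 140217\right)} = \sqrt{34990 + 228283} = \sqrt{263273}$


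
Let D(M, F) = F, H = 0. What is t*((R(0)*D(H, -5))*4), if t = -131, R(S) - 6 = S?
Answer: 15720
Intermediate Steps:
R(S) = 6 + S
t*((R(0)*D(H, -5))*4) = -131*(6 + 0)*(-5)*4 = -131*6*(-5)*4 = -(-3930)*4 = -131*(-120) = 15720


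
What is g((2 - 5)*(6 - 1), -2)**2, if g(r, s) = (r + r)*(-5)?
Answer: 22500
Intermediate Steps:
g(r, s) = -10*r (g(r, s) = (2*r)*(-5) = -10*r)
g((2 - 5)*(6 - 1), -2)**2 = (-10*(2 - 5)*(6 - 1))**2 = (-(-30)*5)**2 = (-10*(-15))**2 = 150**2 = 22500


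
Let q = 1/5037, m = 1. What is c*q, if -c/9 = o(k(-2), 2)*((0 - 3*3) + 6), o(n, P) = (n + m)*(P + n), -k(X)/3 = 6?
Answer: 2448/1679 ≈ 1.4580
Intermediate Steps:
k(X) = -18 (k(X) = -3*6 = -18)
o(n, P) = (1 + n)*(P + n) (o(n, P) = (n + 1)*(P + n) = (1 + n)*(P + n))
q = 1/5037 ≈ 0.00019853
c = 7344 (c = -9*(2 - 18 + (-18)² + 2*(-18))*((0 - 3*3) + 6) = -9*(2 - 18 + 324 - 36)*((0 - 9) + 6) = -2448*(-9 + 6) = -2448*(-3) = -9*(-816) = 7344)
c*q = 7344*(1/5037) = 2448/1679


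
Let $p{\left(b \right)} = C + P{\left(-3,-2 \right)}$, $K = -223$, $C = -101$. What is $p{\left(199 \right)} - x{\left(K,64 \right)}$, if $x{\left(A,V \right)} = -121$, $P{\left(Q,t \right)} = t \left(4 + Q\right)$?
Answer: $18$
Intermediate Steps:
$p{\left(b \right)} = -103$ ($p{\left(b \right)} = -101 - 2 \left(4 - 3\right) = -101 - 2 = -103$)
$p{\left(199 \right)} - x{\left(K,64 \right)} = -103 - -121 = -103 + 121 = 18$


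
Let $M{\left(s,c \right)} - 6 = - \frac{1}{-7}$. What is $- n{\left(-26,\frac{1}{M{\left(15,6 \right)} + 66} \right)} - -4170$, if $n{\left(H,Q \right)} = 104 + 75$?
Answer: $3991$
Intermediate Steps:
$M{\left(s,c \right)} = \frac{43}{7}$ ($M{\left(s,c \right)} = 6 - \frac{1}{-7} = 6 - - \frac{1}{7} = 6 + \frac{1}{7} = \frac{43}{7}$)
$n{\left(H,Q \right)} = 179$
$- n{\left(-26,\frac{1}{M{\left(15,6 \right)} + 66} \right)} - -4170 = \left(-1\right) 179 - -4170 = -179 + 4170 = 3991$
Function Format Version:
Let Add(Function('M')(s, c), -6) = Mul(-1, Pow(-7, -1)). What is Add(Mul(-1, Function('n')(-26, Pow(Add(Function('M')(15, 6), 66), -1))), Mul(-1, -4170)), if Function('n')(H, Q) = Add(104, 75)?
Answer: 3991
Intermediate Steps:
Function('M')(s, c) = Rational(43, 7) (Function('M')(s, c) = Add(6, Mul(-1, Pow(-7, -1))) = Add(6, Mul(-1, Rational(-1, 7))) = Add(6, Rational(1, 7)) = Rational(43, 7))
Function('n')(H, Q) = 179
Add(Mul(-1, Function('n')(-26, Pow(Add(Function('M')(15, 6), 66), -1))), Mul(-1, -4170)) = Add(Mul(-1, 179), Mul(-1, -4170)) = Add(-179, 4170) = 3991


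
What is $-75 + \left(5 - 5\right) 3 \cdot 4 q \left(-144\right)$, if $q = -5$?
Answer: $-75$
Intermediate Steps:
$-75 + \left(5 - 5\right) 3 \cdot 4 q \left(-144\right) = -75 + \left(5 - 5\right) 3 \cdot 4 \left(-5\right) \left(-144\right) = -75 + 0 \cdot 3 \cdot 4 \left(-5\right) \left(-144\right) = -75 + 0 \cdot 4 \left(-5\right) \left(-144\right) = -75 + 0 \left(-5\right) \left(-144\right) = -75 + 0 \left(-144\right) = -75 + 0 = -75$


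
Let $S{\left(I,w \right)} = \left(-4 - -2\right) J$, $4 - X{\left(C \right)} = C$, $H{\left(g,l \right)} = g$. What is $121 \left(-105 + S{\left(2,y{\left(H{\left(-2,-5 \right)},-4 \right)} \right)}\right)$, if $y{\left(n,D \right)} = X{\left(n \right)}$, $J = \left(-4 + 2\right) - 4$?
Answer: $-11253$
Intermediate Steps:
$X{\left(C \right)} = 4 - C$
$J = -6$ ($J = -2 - 4 = -6$)
$y{\left(n,D \right)} = 4 - n$
$S{\left(I,w \right)} = 12$ ($S{\left(I,w \right)} = \left(-4 - -2\right) \left(-6\right) = \left(-4 + 2\right) \left(-6\right) = \left(-2\right) \left(-6\right) = 12$)
$121 \left(-105 + S{\left(2,y{\left(H{\left(-2,-5 \right)},-4 \right)} \right)}\right) = 121 \left(-105 + 12\right) = 121 \left(-93\right) = -11253$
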